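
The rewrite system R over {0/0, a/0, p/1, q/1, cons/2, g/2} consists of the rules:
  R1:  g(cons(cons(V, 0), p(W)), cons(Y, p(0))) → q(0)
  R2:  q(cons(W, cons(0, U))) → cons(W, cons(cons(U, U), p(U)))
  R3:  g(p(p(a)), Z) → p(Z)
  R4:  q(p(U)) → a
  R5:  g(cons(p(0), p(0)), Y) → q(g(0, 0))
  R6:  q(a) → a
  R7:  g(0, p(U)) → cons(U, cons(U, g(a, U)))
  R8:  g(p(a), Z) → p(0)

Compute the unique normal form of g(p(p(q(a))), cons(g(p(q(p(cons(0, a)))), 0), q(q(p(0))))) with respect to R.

p(cons(p(0), a))

1. g(p(p(q(a))), cons(g(p(q(p(cons(0, a)))), 0), q(q(p(0)))))  →  g(p(p(a)), cons(g(p(q(p(cons(0, a)))), 0), q(q(p(0)))))   [R6 at 1.1.1]
2. g(p(p(a)), cons(g(p(q(p(cons(0, a)))), 0), q(q(p(0)))))  →  p(cons(g(p(q(p(cons(0, a)))), 0), q(q(p(0)))))   [R3 at ε]
3. p(cons(g(p(q(p(cons(0, a)))), 0), q(q(p(0)))))  →  p(cons(g(p(a), 0), q(q(p(0)))))   [R4 at 1.1.1.1]
4. p(cons(g(p(a), 0), q(q(p(0)))))  →  p(cons(p(0), q(q(p(0)))))   [R8 at 1.1]
5. p(cons(p(0), q(q(p(0)))))  →  p(cons(p(0), q(a)))   [R4 at 1.2.1]
6. p(cons(p(0), q(a)))  →  p(cons(p(0), a))   [R6 at 1.2]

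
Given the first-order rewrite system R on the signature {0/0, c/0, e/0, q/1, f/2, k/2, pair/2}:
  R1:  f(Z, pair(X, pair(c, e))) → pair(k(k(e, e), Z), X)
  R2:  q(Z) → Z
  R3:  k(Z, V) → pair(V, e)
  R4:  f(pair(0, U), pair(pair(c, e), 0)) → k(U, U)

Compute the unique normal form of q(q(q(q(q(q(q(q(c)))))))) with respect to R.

1. q(q(q(q(q(q(q(q(c))))))))  →  q(q(q(q(q(q(q(c)))))))   [R2 at ε]
2. q(q(q(q(q(q(q(c)))))))  →  q(q(q(q(q(q(c))))))   [R2 at ε]
3. q(q(q(q(q(q(c))))))  →  q(q(q(q(q(c)))))   [R2 at ε]
4. q(q(q(q(q(c)))))  →  q(q(q(q(c))))   [R2 at ε]
5. q(q(q(q(c))))  →  q(q(q(c)))   [R2 at ε]
6. q(q(q(c)))  →  q(q(c))   [R2 at ε]
7. q(q(c))  →  q(c)   [R2 at ε]
8. q(c)  →  c   [R2 at ε]

c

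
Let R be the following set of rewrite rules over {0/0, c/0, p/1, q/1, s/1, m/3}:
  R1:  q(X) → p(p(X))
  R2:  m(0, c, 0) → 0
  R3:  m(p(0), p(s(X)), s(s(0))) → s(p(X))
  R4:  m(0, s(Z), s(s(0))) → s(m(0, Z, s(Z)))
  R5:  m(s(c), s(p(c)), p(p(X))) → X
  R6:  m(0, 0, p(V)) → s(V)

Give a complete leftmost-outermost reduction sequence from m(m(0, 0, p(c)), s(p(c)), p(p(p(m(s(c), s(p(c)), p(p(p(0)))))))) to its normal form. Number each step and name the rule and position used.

p(p(0))

1. m(m(0, 0, p(c)), s(p(c)), p(p(p(m(s(c), s(p(c)), p(p(p(0))))))))  →  m(s(c), s(p(c)), p(p(p(m(s(c), s(p(c)), p(p(p(0))))))))   [R6 at 1]
2. m(s(c), s(p(c)), p(p(p(m(s(c), s(p(c)), p(p(p(0))))))))  →  p(m(s(c), s(p(c)), p(p(p(0)))))   [R5 at ε]
3. p(m(s(c), s(p(c)), p(p(p(0)))))  →  p(p(0))   [R5 at 1]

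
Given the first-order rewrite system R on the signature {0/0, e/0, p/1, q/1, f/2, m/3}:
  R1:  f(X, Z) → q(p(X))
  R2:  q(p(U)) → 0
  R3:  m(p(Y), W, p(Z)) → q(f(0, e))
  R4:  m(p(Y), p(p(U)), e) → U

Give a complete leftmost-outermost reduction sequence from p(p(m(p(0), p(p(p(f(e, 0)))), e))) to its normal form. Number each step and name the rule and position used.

p(p(p(0)))

1. p(p(m(p(0), p(p(p(f(e, 0)))), e)))  →  p(p(p(f(e, 0))))   [R4 at 1.1]
2. p(p(p(f(e, 0))))  →  p(p(p(q(p(e)))))   [R1 at 1.1.1]
3. p(p(p(q(p(e)))))  →  p(p(p(0)))   [R2 at 1.1.1]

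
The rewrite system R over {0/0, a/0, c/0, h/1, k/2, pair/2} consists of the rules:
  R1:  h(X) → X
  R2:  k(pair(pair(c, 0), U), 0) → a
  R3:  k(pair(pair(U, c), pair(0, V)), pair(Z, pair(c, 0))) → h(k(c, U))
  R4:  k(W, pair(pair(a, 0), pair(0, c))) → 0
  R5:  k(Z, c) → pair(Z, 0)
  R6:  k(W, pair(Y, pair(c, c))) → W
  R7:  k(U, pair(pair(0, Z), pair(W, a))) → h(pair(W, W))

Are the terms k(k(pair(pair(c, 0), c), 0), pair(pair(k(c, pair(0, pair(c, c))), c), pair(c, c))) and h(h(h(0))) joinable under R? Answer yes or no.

Reduce t₁ = k(k(pair(pair(c, 0), c), 0), pair(pair(k(c, pair(0, pair(c, c))), c), pair(c, c))):
1. k(k(pair(pair(c, 0), c), 0), pair(pair(k(c, pair(0, pair(c, c))), c), pair(c, c)))  →  k(pair(pair(c, 0), c), 0)   [R6 at ε]
2. k(pair(pair(c, 0), c), 0)  →  a   [R2 at ε]

Reduce t₂ = h(h(h(0))):
1. h(h(h(0)))  →  h(h(0))   [R1 at ε]
2. h(h(0))  →  h(0)   [R1 at ε]
3. h(0)  →  0   [R1 at ε]

no — NF(t₁) = a, NF(t₂) = 0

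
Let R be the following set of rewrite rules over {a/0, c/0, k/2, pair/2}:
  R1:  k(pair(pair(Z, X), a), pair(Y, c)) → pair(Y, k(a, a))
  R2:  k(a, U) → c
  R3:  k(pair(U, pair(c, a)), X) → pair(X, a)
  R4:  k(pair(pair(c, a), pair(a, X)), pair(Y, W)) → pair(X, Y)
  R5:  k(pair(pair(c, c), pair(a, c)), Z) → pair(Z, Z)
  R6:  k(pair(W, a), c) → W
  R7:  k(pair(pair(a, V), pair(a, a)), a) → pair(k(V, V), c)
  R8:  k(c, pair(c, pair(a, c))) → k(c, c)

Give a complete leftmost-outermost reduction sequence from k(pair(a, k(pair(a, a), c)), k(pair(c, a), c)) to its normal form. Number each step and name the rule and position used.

1. k(pair(a, k(pair(a, a), c)), k(pair(c, a), c))  →  k(pair(a, a), k(pair(c, a), c))   [R6 at 1.2]
2. k(pair(a, a), k(pair(c, a), c))  →  k(pair(a, a), c)   [R6 at 2]
3. k(pair(a, a), c)  →  a   [R6 at ε]

a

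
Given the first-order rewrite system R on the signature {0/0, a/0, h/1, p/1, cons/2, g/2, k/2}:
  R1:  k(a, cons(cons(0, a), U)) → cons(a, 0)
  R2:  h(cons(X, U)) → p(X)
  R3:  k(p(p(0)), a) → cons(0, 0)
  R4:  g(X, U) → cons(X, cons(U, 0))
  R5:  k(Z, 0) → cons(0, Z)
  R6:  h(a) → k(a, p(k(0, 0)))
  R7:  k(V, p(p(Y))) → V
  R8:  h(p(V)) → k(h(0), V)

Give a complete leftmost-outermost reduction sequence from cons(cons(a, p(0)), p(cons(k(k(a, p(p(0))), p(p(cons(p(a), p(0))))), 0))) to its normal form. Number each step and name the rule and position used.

cons(cons(a, p(0)), p(cons(a, 0)))

1. cons(cons(a, p(0)), p(cons(k(k(a, p(p(0))), p(p(cons(p(a), p(0))))), 0)))  →  cons(cons(a, p(0)), p(cons(k(a, p(p(0))), 0)))   [R7 at 2.1.1]
2. cons(cons(a, p(0)), p(cons(k(a, p(p(0))), 0)))  →  cons(cons(a, p(0)), p(cons(a, 0)))   [R7 at 2.1.1]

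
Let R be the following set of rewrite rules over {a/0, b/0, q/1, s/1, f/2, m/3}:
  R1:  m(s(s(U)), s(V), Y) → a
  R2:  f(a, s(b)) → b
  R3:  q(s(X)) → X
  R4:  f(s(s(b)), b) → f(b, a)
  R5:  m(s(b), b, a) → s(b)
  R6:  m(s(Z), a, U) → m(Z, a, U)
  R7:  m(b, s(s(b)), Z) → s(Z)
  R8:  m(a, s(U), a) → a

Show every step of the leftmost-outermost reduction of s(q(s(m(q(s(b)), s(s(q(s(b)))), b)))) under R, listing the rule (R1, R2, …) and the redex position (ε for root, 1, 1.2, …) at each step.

s(s(b))

1. s(q(s(m(q(s(b)), s(s(q(s(b)))), b))))  →  s(m(q(s(b)), s(s(q(s(b)))), b))   [R3 at 1]
2. s(m(q(s(b)), s(s(q(s(b)))), b))  →  s(m(b, s(s(q(s(b)))), b))   [R3 at 1.1]
3. s(m(b, s(s(q(s(b)))), b))  →  s(m(b, s(s(b)), b))   [R3 at 1.2.1.1]
4. s(m(b, s(s(b)), b))  →  s(s(b))   [R7 at 1]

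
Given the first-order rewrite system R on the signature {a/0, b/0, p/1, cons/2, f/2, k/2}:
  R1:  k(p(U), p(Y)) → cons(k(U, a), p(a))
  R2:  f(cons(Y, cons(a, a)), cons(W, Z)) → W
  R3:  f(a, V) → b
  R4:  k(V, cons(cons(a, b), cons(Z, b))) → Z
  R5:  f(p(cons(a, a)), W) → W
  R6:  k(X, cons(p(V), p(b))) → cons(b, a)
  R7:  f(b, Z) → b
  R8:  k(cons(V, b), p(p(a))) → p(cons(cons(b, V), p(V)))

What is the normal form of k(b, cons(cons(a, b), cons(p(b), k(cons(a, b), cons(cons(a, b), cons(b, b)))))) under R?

1. k(b, cons(cons(a, b), cons(p(b), k(cons(a, b), cons(cons(a, b), cons(b, b))))))  →  k(b, cons(cons(a, b), cons(p(b), b)))   [R4 at 2.2.2]
2. k(b, cons(cons(a, b), cons(p(b), b)))  →  p(b)   [R4 at ε]

p(b)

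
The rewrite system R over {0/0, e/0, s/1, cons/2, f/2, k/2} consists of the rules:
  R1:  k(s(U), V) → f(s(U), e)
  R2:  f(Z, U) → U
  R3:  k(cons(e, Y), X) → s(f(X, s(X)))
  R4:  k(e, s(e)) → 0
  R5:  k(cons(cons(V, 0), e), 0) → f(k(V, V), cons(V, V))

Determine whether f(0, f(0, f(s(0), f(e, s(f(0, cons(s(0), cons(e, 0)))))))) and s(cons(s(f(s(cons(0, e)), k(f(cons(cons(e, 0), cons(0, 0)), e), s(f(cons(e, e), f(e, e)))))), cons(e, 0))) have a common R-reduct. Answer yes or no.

Reduce t₁ = f(0, f(0, f(s(0), f(e, s(f(0, cons(s(0), cons(e, 0)))))))):
1. f(0, f(0, f(s(0), f(e, s(f(0, cons(s(0), cons(e, 0))))))))  →  f(0, f(s(0), f(e, s(f(0, cons(s(0), cons(e, 0)))))))   [R2 at ε]
2. f(0, f(s(0), f(e, s(f(0, cons(s(0), cons(e, 0)))))))  →  f(s(0), f(e, s(f(0, cons(s(0), cons(e, 0))))))   [R2 at ε]
3. f(s(0), f(e, s(f(0, cons(s(0), cons(e, 0))))))  →  f(e, s(f(0, cons(s(0), cons(e, 0)))))   [R2 at ε]
4. f(e, s(f(0, cons(s(0), cons(e, 0)))))  →  s(f(0, cons(s(0), cons(e, 0))))   [R2 at ε]
5. s(f(0, cons(s(0), cons(e, 0))))  →  s(cons(s(0), cons(e, 0)))   [R2 at 1]

Reduce t₂ = s(cons(s(f(s(cons(0, e)), k(f(cons(cons(e, 0), cons(0, 0)), e), s(f(cons(e, e), f(e, e)))))), cons(e, 0))):
1. s(cons(s(f(s(cons(0, e)), k(f(cons(cons(e, 0), cons(0, 0)), e), s(f(cons(e, e), f(e, e)))))), cons(e, 0)))  →  s(cons(s(k(f(cons(cons(e, 0), cons(0, 0)), e), s(f(cons(e, e), f(e, e))))), cons(e, 0)))   [R2 at 1.1.1]
2. s(cons(s(k(f(cons(cons(e, 0), cons(0, 0)), e), s(f(cons(e, e), f(e, e))))), cons(e, 0)))  →  s(cons(s(k(e, s(f(cons(e, e), f(e, e))))), cons(e, 0)))   [R2 at 1.1.1.1]
3. s(cons(s(k(e, s(f(cons(e, e), f(e, e))))), cons(e, 0)))  →  s(cons(s(k(e, s(f(e, e)))), cons(e, 0)))   [R2 at 1.1.1.2.1]
4. s(cons(s(k(e, s(f(e, e)))), cons(e, 0)))  →  s(cons(s(k(e, s(e))), cons(e, 0)))   [R2 at 1.1.1.2.1]
5. s(cons(s(k(e, s(e))), cons(e, 0)))  →  s(cons(s(0), cons(e, 0)))   [R4 at 1.1.1]

yes — NF(t₁) = s(cons(s(0), cons(e, 0))), NF(t₂) = s(cons(s(0), cons(e, 0)))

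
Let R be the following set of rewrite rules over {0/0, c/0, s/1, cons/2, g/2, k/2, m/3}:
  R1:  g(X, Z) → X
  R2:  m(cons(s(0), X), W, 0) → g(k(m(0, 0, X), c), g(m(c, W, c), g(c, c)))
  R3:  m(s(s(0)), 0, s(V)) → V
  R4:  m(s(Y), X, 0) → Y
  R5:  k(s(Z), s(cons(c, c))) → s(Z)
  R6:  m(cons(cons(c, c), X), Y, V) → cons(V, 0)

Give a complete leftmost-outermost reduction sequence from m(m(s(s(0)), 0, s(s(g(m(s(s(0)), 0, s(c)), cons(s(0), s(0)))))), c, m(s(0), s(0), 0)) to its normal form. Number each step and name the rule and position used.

1. m(m(s(s(0)), 0, s(s(g(m(s(s(0)), 0, s(c)), cons(s(0), s(0)))))), c, m(s(0), s(0), 0))  →  m(s(g(m(s(s(0)), 0, s(c)), cons(s(0), s(0)))), c, m(s(0), s(0), 0))   [R3 at 1]
2. m(s(g(m(s(s(0)), 0, s(c)), cons(s(0), s(0)))), c, m(s(0), s(0), 0))  →  m(s(m(s(s(0)), 0, s(c))), c, m(s(0), s(0), 0))   [R1 at 1.1]
3. m(s(m(s(s(0)), 0, s(c))), c, m(s(0), s(0), 0))  →  m(s(c), c, m(s(0), s(0), 0))   [R3 at 1.1]
4. m(s(c), c, m(s(0), s(0), 0))  →  m(s(c), c, 0)   [R4 at 3]
5. m(s(c), c, 0)  →  c   [R4 at ε]

c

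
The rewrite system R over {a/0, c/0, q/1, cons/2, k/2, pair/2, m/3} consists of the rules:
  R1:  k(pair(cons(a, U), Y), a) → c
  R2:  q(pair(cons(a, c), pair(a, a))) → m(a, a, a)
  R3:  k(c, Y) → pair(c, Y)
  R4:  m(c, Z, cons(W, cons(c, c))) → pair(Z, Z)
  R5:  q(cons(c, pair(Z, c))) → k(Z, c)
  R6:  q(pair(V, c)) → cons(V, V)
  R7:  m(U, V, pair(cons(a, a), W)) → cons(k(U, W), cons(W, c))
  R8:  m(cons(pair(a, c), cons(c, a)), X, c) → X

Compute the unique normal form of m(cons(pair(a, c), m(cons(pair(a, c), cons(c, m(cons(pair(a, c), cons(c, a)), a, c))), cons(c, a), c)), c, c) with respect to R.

1. m(cons(pair(a, c), m(cons(pair(a, c), cons(c, m(cons(pair(a, c), cons(c, a)), a, c))), cons(c, a), c)), c, c)  →  m(cons(pair(a, c), m(cons(pair(a, c), cons(c, a)), cons(c, a), c)), c, c)   [R8 at 1.2.1.2.2]
2. m(cons(pair(a, c), m(cons(pair(a, c), cons(c, a)), cons(c, a), c)), c, c)  →  m(cons(pair(a, c), cons(c, a)), c, c)   [R8 at 1.2]
3. m(cons(pair(a, c), cons(c, a)), c, c)  →  c   [R8 at ε]

c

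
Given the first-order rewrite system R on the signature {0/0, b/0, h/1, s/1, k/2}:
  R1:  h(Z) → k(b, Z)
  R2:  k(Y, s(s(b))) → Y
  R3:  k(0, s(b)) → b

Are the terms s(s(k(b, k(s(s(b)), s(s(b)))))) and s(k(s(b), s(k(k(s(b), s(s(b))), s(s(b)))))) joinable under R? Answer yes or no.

Reduce t₁ = s(s(k(b, k(s(s(b)), s(s(b)))))):
1. s(s(k(b, k(s(s(b)), s(s(b))))))  →  s(s(k(b, s(s(b)))))   [R2 at 1.1.2]
2. s(s(k(b, s(s(b)))))  →  s(s(b))   [R2 at 1.1]

Reduce t₂ = s(k(s(b), s(k(k(s(b), s(s(b))), s(s(b)))))):
1. s(k(s(b), s(k(k(s(b), s(s(b))), s(s(b))))))  →  s(k(s(b), s(k(s(b), s(s(b))))))   [R2 at 1.2.1]
2. s(k(s(b), s(k(s(b), s(s(b))))))  →  s(k(s(b), s(s(b))))   [R2 at 1.2.1]
3. s(k(s(b), s(s(b))))  →  s(s(b))   [R2 at 1]

yes — NF(t₁) = s(s(b)), NF(t₂) = s(s(b))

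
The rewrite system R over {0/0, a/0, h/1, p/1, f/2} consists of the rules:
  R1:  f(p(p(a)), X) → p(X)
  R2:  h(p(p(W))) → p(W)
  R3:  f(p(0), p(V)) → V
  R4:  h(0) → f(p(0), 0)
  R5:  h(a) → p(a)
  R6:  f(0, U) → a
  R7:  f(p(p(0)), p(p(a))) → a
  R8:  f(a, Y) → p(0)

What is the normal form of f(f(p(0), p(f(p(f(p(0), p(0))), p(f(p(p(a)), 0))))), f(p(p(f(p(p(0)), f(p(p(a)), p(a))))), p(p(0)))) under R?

p(p(0))

1. f(f(p(0), p(f(p(f(p(0), p(0))), p(f(p(p(a)), 0))))), f(p(p(f(p(p(0)), f(p(p(a)), p(a))))), p(p(0))))  →  f(f(p(f(p(0), p(0))), p(f(p(p(a)), 0))), f(p(p(f(p(p(0)), f(p(p(a)), p(a))))), p(p(0))))   [R3 at 1]
2. f(f(p(f(p(0), p(0))), p(f(p(p(a)), 0))), f(p(p(f(p(p(0)), f(p(p(a)), p(a))))), p(p(0))))  →  f(f(p(0), p(f(p(p(a)), 0))), f(p(p(f(p(p(0)), f(p(p(a)), p(a))))), p(p(0))))   [R3 at 1.1.1]
3. f(f(p(0), p(f(p(p(a)), 0))), f(p(p(f(p(p(0)), f(p(p(a)), p(a))))), p(p(0))))  →  f(f(p(p(a)), 0), f(p(p(f(p(p(0)), f(p(p(a)), p(a))))), p(p(0))))   [R3 at 1]
4. f(f(p(p(a)), 0), f(p(p(f(p(p(0)), f(p(p(a)), p(a))))), p(p(0))))  →  f(p(0), f(p(p(f(p(p(0)), f(p(p(a)), p(a))))), p(p(0))))   [R1 at 1]
5. f(p(0), f(p(p(f(p(p(0)), f(p(p(a)), p(a))))), p(p(0))))  →  f(p(0), f(p(p(f(p(p(0)), p(p(a))))), p(p(0))))   [R1 at 2.1.1.1.2]
6. f(p(0), f(p(p(f(p(p(0)), p(p(a))))), p(p(0))))  →  f(p(0), f(p(p(a)), p(p(0))))   [R7 at 2.1.1.1]
7. f(p(0), f(p(p(a)), p(p(0))))  →  f(p(0), p(p(p(0))))   [R1 at 2]
8. f(p(0), p(p(p(0))))  →  p(p(0))   [R3 at ε]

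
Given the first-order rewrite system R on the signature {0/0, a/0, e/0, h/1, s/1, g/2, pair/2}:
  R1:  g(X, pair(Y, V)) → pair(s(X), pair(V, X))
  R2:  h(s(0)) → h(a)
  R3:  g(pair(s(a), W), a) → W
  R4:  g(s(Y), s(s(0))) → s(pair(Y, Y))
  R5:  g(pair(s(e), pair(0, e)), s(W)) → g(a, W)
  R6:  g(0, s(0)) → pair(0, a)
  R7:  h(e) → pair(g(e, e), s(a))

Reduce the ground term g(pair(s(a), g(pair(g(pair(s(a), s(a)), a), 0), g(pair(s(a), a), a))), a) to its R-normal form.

1. g(pair(s(a), g(pair(g(pair(s(a), s(a)), a), 0), g(pair(s(a), a), a))), a)  →  g(pair(g(pair(s(a), s(a)), a), 0), g(pair(s(a), a), a))   [R3 at ε]
2. g(pair(g(pair(s(a), s(a)), a), 0), g(pair(s(a), a), a))  →  g(pair(s(a), 0), g(pair(s(a), a), a))   [R3 at 1.1]
3. g(pair(s(a), 0), g(pair(s(a), a), a))  →  g(pair(s(a), 0), a)   [R3 at 2]
4. g(pair(s(a), 0), a)  →  0   [R3 at ε]

0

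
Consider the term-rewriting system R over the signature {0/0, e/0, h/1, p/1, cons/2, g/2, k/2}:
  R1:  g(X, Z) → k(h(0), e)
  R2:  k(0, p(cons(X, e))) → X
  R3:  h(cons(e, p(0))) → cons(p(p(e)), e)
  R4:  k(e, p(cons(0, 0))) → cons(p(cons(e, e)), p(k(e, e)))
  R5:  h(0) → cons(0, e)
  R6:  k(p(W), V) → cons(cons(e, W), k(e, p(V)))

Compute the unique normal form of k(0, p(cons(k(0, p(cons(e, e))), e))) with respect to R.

e

1. k(0, p(cons(k(0, p(cons(e, e))), e)))  →  k(0, p(cons(e, e)))   [R2 at ε]
2. k(0, p(cons(e, e)))  →  e   [R2 at ε]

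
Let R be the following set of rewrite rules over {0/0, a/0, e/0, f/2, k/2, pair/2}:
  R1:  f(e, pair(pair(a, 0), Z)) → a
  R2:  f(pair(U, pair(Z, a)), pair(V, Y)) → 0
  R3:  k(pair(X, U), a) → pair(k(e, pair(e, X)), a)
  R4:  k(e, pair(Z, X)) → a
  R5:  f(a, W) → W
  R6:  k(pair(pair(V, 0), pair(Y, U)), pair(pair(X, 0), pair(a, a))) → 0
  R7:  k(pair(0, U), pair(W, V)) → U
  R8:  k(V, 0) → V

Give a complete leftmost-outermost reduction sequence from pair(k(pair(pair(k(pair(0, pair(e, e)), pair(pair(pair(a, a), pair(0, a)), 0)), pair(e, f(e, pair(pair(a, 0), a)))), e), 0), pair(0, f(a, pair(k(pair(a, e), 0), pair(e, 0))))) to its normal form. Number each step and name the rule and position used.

1. pair(k(pair(pair(k(pair(0, pair(e, e)), pair(pair(pair(a, a), pair(0, a)), 0)), pair(e, f(e, pair(pair(a, 0), a)))), e), 0), pair(0, f(a, pair(k(pair(a, e), 0), pair(e, 0)))))  →  pair(pair(pair(k(pair(0, pair(e, e)), pair(pair(pair(a, a), pair(0, a)), 0)), pair(e, f(e, pair(pair(a, 0), a)))), e), pair(0, f(a, pair(k(pair(a, e), 0), pair(e, 0)))))   [R8 at 1]
2. pair(pair(pair(k(pair(0, pair(e, e)), pair(pair(pair(a, a), pair(0, a)), 0)), pair(e, f(e, pair(pair(a, 0), a)))), e), pair(0, f(a, pair(k(pair(a, e), 0), pair(e, 0)))))  →  pair(pair(pair(pair(e, e), pair(e, f(e, pair(pair(a, 0), a)))), e), pair(0, f(a, pair(k(pair(a, e), 0), pair(e, 0)))))   [R7 at 1.1.1]
3. pair(pair(pair(pair(e, e), pair(e, f(e, pair(pair(a, 0), a)))), e), pair(0, f(a, pair(k(pair(a, e), 0), pair(e, 0)))))  →  pair(pair(pair(pair(e, e), pair(e, a)), e), pair(0, f(a, pair(k(pair(a, e), 0), pair(e, 0)))))   [R1 at 1.1.2.2]
4. pair(pair(pair(pair(e, e), pair(e, a)), e), pair(0, f(a, pair(k(pair(a, e), 0), pair(e, 0)))))  →  pair(pair(pair(pair(e, e), pair(e, a)), e), pair(0, pair(k(pair(a, e), 0), pair(e, 0))))   [R5 at 2.2]
5. pair(pair(pair(pair(e, e), pair(e, a)), e), pair(0, pair(k(pair(a, e), 0), pair(e, 0))))  →  pair(pair(pair(pair(e, e), pair(e, a)), e), pair(0, pair(pair(a, e), pair(e, 0))))   [R8 at 2.2.1]

pair(pair(pair(pair(e, e), pair(e, a)), e), pair(0, pair(pair(a, e), pair(e, 0))))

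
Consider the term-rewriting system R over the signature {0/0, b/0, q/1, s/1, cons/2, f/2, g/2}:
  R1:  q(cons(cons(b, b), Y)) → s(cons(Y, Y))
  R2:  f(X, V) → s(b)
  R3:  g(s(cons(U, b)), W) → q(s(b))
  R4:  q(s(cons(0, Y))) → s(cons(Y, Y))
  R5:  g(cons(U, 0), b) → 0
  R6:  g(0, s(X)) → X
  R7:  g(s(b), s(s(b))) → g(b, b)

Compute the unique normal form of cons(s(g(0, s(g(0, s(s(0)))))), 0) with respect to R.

cons(s(s(0)), 0)

1. cons(s(g(0, s(g(0, s(s(0)))))), 0)  →  cons(s(g(0, s(s(0)))), 0)   [R6 at 1.1]
2. cons(s(g(0, s(s(0)))), 0)  →  cons(s(s(0)), 0)   [R6 at 1.1]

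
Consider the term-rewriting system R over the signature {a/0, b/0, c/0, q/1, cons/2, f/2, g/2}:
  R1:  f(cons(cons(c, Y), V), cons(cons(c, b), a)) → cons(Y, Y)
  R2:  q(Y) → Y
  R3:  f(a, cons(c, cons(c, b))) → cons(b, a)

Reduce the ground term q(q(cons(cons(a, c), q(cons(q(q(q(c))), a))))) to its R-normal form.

1. q(q(cons(cons(a, c), q(cons(q(q(q(c))), a)))))  →  q(cons(cons(a, c), q(cons(q(q(q(c))), a))))   [R2 at ε]
2. q(cons(cons(a, c), q(cons(q(q(q(c))), a))))  →  cons(cons(a, c), q(cons(q(q(q(c))), a)))   [R2 at ε]
3. cons(cons(a, c), q(cons(q(q(q(c))), a)))  →  cons(cons(a, c), cons(q(q(q(c))), a))   [R2 at 2]
4. cons(cons(a, c), cons(q(q(q(c))), a))  →  cons(cons(a, c), cons(q(q(c)), a))   [R2 at 2.1]
5. cons(cons(a, c), cons(q(q(c)), a))  →  cons(cons(a, c), cons(q(c), a))   [R2 at 2.1]
6. cons(cons(a, c), cons(q(c), a))  →  cons(cons(a, c), cons(c, a))   [R2 at 2.1]

cons(cons(a, c), cons(c, a))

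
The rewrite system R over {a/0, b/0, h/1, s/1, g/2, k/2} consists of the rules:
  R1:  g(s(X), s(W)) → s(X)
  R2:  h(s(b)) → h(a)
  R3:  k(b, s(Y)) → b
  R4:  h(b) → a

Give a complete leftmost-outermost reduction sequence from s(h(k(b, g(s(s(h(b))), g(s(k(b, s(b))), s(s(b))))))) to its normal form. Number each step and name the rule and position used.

s(a)

1. s(h(k(b, g(s(s(h(b))), g(s(k(b, s(b))), s(s(b)))))))  →  s(h(k(b, g(s(s(a)), g(s(k(b, s(b))), s(s(b)))))))   [R4 at 1.1.2.1.1.1]
2. s(h(k(b, g(s(s(a)), g(s(k(b, s(b))), s(s(b)))))))  →  s(h(k(b, g(s(s(a)), s(k(b, s(b)))))))   [R1 at 1.1.2.2]
3. s(h(k(b, g(s(s(a)), s(k(b, s(b)))))))  →  s(h(k(b, s(s(a)))))   [R1 at 1.1.2]
4. s(h(k(b, s(s(a)))))  →  s(h(b))   [R3 at 1.1]
5. s(h(b))  →  s(a)   [R4 at 1]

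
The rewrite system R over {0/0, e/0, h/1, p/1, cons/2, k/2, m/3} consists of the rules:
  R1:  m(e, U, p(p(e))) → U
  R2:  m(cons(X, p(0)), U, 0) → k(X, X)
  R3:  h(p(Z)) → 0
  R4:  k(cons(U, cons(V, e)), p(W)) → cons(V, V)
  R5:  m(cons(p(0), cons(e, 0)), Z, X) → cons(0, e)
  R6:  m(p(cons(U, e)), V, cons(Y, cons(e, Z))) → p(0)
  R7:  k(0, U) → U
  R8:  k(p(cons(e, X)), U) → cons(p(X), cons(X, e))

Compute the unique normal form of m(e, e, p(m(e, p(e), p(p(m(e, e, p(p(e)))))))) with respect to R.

1. m(e, e, p(m(e, p(e), p(p(m(e, e, p(p(e))))))))  →  m(e, e, p(m(e, p(e), p(p(e)))))   [R1 at 3.1.3.1.1]
2. m(e, e, p(m(e, p(e), p(p(e)))))  →  m(e, e, p(p(e)))   [R1 at 3.1]
3. m(e, e, p(p(e)))  →  e   [R1 at ε]

e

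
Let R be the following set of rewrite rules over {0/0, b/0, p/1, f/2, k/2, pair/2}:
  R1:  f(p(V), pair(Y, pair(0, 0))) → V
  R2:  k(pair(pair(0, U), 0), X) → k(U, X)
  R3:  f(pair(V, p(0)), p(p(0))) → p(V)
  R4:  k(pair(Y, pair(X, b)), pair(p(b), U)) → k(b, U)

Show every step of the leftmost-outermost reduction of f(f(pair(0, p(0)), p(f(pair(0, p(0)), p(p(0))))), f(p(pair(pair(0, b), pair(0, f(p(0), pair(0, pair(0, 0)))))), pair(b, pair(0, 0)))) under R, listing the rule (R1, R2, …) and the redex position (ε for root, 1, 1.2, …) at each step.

0

1. f(f(pair(0, p(0)), p(f(pair(0, p(0)), p(p(0))))), f(p(pair(pair(0, b), pair(0, f(p(0), pair(0, pair(0, 0)))))), pair(b, pair(0, 0))))  →  f(f(pair(0, p(0)), p(p(0))), f(p(pair(pair(0, b), pair(0, f(p(0), pair(0, pair(0, 0)))))), pair(b, pair(0, 0))))   [R3 at 1.2.1]
2. f(f(pair(0, p(0)), p(p(0))), f(p(pair(pair(0, b), pair(0, f(p(0), pair(0, pair(0, 0)))))), pair(b, pair(0, 0))))  →  f(p(0), f(p(pair(pair(0, b), pair(0, f(p(0), pair(0, pair(0, 0)))))), pair(b, pair(0, 0))))   [R3 at 1]
3. f(p(0), f(p(pair(pair(0, b), pair(0, f(p(0), pair(0, pair(0, 0)))))), pair(b, pair(0, 0))))  →  f(p(0), pair(pair(0, b), pair(0, f(p(0), pair(0, pair(0, 0))))))   [R1 at 2]
4. f(p(0), pair(pair(0, b), pair(0, f(p(0), pair(0, pair(0, 0))))))  →  f(p(0), pair(pair(0, b), pair(0, 0)))   [R1 at 2.2.2]
5. f(p(0), pair(pair(0, b), pair(0, 0)))  →  0   [R1 at ε]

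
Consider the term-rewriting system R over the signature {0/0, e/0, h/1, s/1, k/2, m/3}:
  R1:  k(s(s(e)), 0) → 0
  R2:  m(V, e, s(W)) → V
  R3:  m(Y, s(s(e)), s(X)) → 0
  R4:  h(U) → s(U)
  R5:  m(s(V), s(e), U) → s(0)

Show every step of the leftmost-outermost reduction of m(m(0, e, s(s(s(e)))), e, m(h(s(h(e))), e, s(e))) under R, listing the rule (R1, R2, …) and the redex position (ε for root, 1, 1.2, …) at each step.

0

1. m(m(0, e, s(s(s(e)))), e, m(h(s(h(e))), e, s(e)))  →  m(0, e, m(h(s(h(e))), e, s(e)))   [R2 at 1]
2. m(0, e, m(h(s(h(e))), e, s(e)))  →  m(0, e, h(s(h(e))))   [R2 at 3]
3. m(0, e, h(s(h(e))))  →  m(0, e, s(s(h(e))))   [R4 at 3]
4. m(0, e, s(s(h(e))))  →  0   [R2 at ε]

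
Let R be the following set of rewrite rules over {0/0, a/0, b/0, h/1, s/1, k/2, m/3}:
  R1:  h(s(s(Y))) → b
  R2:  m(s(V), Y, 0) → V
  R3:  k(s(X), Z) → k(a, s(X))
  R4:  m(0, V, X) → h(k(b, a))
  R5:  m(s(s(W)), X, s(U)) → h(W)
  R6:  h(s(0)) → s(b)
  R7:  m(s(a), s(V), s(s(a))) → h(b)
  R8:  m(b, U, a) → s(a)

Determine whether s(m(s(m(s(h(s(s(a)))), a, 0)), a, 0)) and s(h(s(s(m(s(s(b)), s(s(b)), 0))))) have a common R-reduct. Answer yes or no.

yes — NF(t₁) = s(b), NF(t₂) = s(b)

Reduce t₁ = s(m(s(m(s(h(s(s(a)))), a, 0)), a, 0)):
1. s(m(s(m(s(h(s(s(a)))), a, 0)), a, 0))  →  s(m(s(h(s(s(a)))), a, 0))   [R2 at 1]
2. s(m(s(h(s(s(a)))), a, 0))  →  s(h(s(s(a))))   [R2 at 1]
3. s(h(s(s(a))))  →  s(b)   [R1 at 1]

Reduce t₂ = s(h(s(s(m(s(s(b)), s(s(b)), 0))))):
1. s(h(s(s(m(s(s(b)), s(s(b)), 0)))))  →  s(b)   [R1 at 1]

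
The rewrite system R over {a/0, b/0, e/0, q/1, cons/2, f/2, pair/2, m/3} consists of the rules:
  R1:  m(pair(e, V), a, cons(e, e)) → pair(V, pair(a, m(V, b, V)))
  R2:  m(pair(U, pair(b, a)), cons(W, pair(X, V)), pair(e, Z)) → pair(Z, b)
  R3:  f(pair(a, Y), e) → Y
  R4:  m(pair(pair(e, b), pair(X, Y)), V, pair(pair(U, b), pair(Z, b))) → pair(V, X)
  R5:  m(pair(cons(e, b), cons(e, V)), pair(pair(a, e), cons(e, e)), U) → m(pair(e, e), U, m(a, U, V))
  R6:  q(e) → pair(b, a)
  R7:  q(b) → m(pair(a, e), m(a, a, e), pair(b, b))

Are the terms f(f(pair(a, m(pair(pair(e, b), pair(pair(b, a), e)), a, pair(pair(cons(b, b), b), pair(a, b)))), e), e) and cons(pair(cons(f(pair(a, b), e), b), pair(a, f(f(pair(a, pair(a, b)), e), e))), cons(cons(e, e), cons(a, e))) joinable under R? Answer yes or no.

no — NF(t₁) = pair(b, a), NF(t₂) = cons(pair(cons(b, b), pair(a, b)), cons(cons(e, e), cons(a, e)))

Reduce t₁ = f(f(pair(a, m(pair(pair(e, b), pair(pair(b, a), e)), a, pair(pair(cons(b, b), b), pair(a, b)))), e), e):
1. f(f(pair(a, m(pair(pair(e, b), pair(pair(b, a), e)), a, pair(pair(cons(b, b), b), pair(a, b)))), e), e)  →  f(m(pair(pair(e, b), pair(pair(b, a), e)), a, pair(pair(cons(b, b), b), pair(a, b))), e)   [R3 at 1]
2. f(m(pair(pair(e, b), pair(pair(b, a), e)), a, pair(pair(cons(b, b), b), pair(a, b))), e)  →  f(pair(a, pair(b, a)), e)   [R4 at 1]
3. f(pair(a, pair(b, a)), e)  →  pair(b, a)   [R3 at ε]

Reduce t₂ = cons(pair(cons(f(pair(a, b), e), b), pair(a, f(f(pair(a, pair(a, b)), e), e))), cons(cons(e, e), cons(a, e))):
1. cons(pair(cons(f(pair(a, b), e), b), pair(a, f(f(pair(a, pair(a, b)), e), e))), cons(cons(e, e), cons(a, e)))  →  cons(pair(cons(b, b), pair(a, f(f(pair(a, pair(a, b)), e), e))), cons(cons(e, e), cons(a, e)))   [R3 at 1.1.1]
2. cons(pair(cons(b, b), pair(a, f(f(pair(a, pair(a, b)), e), e))), cons(cons(e, e), cons(a, e)))  →  cons(pair(cons(b, b), pair(a, f(pair(a, b), e))), cons(cons(e, e), cons(a, e)))   [R3 at 1.2.2.1]
3. cons(pair(cons(b, b), pair(a, f(pair(a, b), e))), cons(cons(e, e), cons(a, e)))  →  cons(pair(cons(b, b), pair(a, b)), cons(cons(e, e), cons(a, e)))   [R3 at 1.2.2]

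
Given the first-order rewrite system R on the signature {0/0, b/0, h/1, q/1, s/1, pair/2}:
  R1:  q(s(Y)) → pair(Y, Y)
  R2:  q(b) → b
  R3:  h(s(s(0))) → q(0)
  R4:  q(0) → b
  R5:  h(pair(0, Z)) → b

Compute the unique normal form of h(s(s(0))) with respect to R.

b

1. h(s(s(0)))  →  q(0)   [R3 at ε]
2. q(0)  →  b   [R4 at ε]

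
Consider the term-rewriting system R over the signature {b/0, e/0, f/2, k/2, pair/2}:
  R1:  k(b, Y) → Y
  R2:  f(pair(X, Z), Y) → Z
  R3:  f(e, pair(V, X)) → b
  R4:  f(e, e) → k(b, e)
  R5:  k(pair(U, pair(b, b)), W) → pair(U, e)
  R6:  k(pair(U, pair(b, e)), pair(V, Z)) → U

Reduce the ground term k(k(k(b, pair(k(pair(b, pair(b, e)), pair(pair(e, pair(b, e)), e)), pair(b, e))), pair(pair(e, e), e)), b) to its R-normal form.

1. k(k(k(b, pair(k(pair(b, pair(b, e)), pair(pair(e, pair(b, e)), e)), pair(b, e))), pair(pair(e, e), e)), b)  →  k(k(pair(k(pair(b, pair(b, e)), pair(pair(e, pair(b, e)), e)), pair(b, e)), pair(pair(e, e), e)), b)   [R1 at 1.1]
2. k(k(pair(k(pair(b, pair(b, e)), pair(pair(e, pair(b, e)), e)), pair(b, e)), pair(pair(e, e), e)), b)  →  k(k(pair(b, pair(b, e)), pair(pair(e, pair(b, e)), e)), b)   [R6 at 1]
3. k(k(pair(b, pair(b, e)), pair(pair(e, pair(b, e)), e)), b)  →  k(b, b)   [R6 at 1]
4. k(b, b)  →  b   [R1 at ε]

b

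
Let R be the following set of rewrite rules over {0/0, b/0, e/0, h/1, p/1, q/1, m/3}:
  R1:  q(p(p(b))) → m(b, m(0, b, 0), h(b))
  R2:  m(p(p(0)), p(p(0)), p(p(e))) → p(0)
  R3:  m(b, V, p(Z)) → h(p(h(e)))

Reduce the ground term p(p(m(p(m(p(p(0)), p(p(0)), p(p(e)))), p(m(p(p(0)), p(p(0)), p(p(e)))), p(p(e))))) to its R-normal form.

p(p(p(0)))

1. p(p(m(p(m(p(p(0)), p(p(0)), p(p(e)))), p(m(p(p(0)), p(p(0)), p(p(e)))), p(p(e)))))  →  p(p(m(p(p(0)), p(m(p(p(0)), p(p(0)), p(p(e)))), p(p(e)))))   [R2 at 1.1.1.1]
2. p(p(m(p(p(0)), p(m(p(p(0)), p(p(0)), p(p(e)))), p(p(e)))))  →  p(p(m(p(p(0)), p(p(0)), p(p(e)))))   [R2 at 1.1.2.1]
3. p(p(m(p(p(0)), p(p(0)), p(p(e)))))  →  p(p(p(0)))   [R2 at 1.1]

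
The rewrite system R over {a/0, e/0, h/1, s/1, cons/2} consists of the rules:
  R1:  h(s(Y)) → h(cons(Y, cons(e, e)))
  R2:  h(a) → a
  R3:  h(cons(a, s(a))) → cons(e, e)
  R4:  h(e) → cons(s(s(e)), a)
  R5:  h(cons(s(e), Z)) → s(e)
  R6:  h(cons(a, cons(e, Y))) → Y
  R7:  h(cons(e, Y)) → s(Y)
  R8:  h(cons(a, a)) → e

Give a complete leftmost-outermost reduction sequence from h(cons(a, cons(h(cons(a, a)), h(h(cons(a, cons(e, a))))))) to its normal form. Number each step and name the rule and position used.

a

1. h(cons(a, cons(h(cons(a, a)), h(h(cons(a, cons(e, a)))))))  →  h(cons(a, cons(e, h(h(cons(a, cons(e, a)))))))   [R8 at 1.2.1]
2. h(cons(a, cons(e, h(h(cons(a, cons(e, a)))))))  →  h(h(cons(a, cons(e, a))))   [R6 at ε]
3. h(h(cons(a, cons(e, a))))  →  h(a)   [R6 at 1]
4. h(a)  →  a   [R2 at ε]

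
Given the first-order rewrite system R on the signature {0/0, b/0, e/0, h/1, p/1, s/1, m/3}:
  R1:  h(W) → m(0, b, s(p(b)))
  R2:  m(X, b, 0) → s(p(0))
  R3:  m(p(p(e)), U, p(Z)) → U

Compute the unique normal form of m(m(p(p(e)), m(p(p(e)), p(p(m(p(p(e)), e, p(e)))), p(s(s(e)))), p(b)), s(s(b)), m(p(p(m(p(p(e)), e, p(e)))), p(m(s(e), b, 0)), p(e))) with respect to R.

s(s(b))

1. m(m(p(p(e)), m(p(p(e)), p(p(m(p(p(e)), e, p(e)))), p(s(s(e)))), p(b)), s(s(b)), m(p(p(m(p(p(e)), e, p(e)))), p(m(s(e), b, 0)), p(e)))  →  m(m(p(p(e)), p(p(m(p(p(e)), e, p(e)))), p(s(s(e)))), s(s(b)), m(p(p(m(p(p(e)), e, p(e)))), p(m(s(e), b, 0)), p(e)))   [R3 at 1]
2. m(m(p(p(e)), p(p(m(p(p(e)), e, p(e)))), p(s(s(e)))), s(s(b)), m(p(p(m(p(p(e)), e, p(e)))), p(m(s(e), b, 0)), p(e)))  →  m(p(p(m(p(p(e)), e, p(e)))), s(s(b)), m(p(p(m(p(p(e)), e, p(e)))), p(m(s(e), b, 0)), p(e)))   [R3 at 1]
3. m(p(p(m(p(p(e)), e, p(e)))), s(s(b)), m(p(p(m(p(p(e)), e, p(e)))), p(m(s(e), b, 0)), p(e)))  →  m(p(p(e)), s(s(b)), m(p(p(m(p(p(e)), e, p(e)))), p(m(s(e), b, 0)), p(e)))   [R3 at 1.1.1]
4. m(p(p(e)), s(s(b)), m(p(p(m(p(p(e)), e, p(e)))), p(m(s(e), b, 0)), p(e)))  →  m(p(p(e)), s(s(b)), m(p(p(e)), p(m(s(e), b, 0)), p(e)))   [R3 at 3.1.1.1]
5. m(p(p(e)), s(s(b)), m(p(p(e)), p(m(s(e), b, 0)), p(e)))  →  m(p(p(e)), s(s(b)), p(m(s(e), b, 0)))   [R3 at 3]
6. m(p(p(e)), s(s(b)), p(m(s(e), b, 0)))  →  s(s(b))   [R3 at ε]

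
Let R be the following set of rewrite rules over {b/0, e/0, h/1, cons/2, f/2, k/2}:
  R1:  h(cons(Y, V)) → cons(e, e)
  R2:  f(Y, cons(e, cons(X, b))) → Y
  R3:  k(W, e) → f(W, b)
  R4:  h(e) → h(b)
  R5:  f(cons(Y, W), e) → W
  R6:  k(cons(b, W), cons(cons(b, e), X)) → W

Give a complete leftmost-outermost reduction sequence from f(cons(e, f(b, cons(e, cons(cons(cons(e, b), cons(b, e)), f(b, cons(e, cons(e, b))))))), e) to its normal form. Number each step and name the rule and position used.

1. f(cons(e, f(b, cons(e, cons(cons(cons(e, b), cons(b, e)), f(b, cons(e, cons(e, b))))))), e)  →  f(b, cons(e, cons(cons(cons(e, b), cons(b, e)), f(b, cons(e, cons(e, b))))))   [R5 at ε]
2. f(b, cons(e, cons(cons(cons(e, b), cons(b, e)), f(b, cons(e, cons(e, b))))))  →  f(b, cons(e, cons(cons(cons(e, b), cons(b, e)), b)))   [R2 at 2.2.2]
3. f(b, cons(e, cons(cons(cons(e, b), cons(b, e)), b)))  →  b   [R2 at ε]

b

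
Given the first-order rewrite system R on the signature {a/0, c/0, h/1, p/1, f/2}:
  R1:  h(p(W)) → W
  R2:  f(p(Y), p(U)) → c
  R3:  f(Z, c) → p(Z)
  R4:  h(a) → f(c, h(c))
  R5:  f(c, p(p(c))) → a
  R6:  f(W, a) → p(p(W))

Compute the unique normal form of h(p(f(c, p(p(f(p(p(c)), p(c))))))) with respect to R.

a

1. h(p(f(c, p(p(f(p(p(c)), p(c)))))))  →  f(c, p(p(f(p(p(c)), p(c)))))   [R1 at ε]
2. f(c, p(p(f(p(p(c)), p(c)))))  →  f(c, p(p(c)))   [R2 at 2.1.1]
3. f(c, p(p(c)))  →  a   [R5 at ε]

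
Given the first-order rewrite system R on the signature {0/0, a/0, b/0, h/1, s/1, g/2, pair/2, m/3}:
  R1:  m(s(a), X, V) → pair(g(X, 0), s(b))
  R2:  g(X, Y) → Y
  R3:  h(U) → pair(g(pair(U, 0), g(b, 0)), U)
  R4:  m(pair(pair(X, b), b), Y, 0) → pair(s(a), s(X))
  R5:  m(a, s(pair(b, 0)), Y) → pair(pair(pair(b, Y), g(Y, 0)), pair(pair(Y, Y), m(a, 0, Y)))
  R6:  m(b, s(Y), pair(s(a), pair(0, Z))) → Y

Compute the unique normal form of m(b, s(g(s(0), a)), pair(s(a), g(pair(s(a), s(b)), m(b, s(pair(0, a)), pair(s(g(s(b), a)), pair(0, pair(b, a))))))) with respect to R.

1. m(b, s(g(s(0), a)), pair(s(a), g(pair(s(a), s(b)), m(b, s(pair(0, a)), pair(s(g(s(b), a)), pair(0, pair(b, a)))))))  →  m(b, s(a), pair(s(a), g(pair(s(a), s(b)), m(b, s(pair(0, a)), pair(s(g(s(b), a)), pair(0, pair(b, a)))))))   [R2 at 2.1]
2. m(b, s(a), pair(s(a), g(pair(s(a), s(b)), m(b, s(pair(0, a)), pair(s(g(s(b), a)), pair(0, pair(b, a)))))))  →  m(b, s(a), pair(s(a), m(b, s(pair(0, a)), pair(s(g(s(b), a)), pair(0, pair(b, a))))))   [R2 at 3.2]
3. m(b, s(a), pair(s(a), m(b, s(pair(0, a)), pair(s(g(s(b), a)), pair(0, pair(b, a))))))  →  m(b, s(a), pair(s(a), m(b, s(pair(0, a)), pair(s(a), pair(0, pair(b, a))))))   [R2 at 3.2.3.1.1]
4. m(b, s(a), pair(s(a), m(b, s(pair(0, a)), pair(s(a), pair(0, pair(b, a))))))  →  m(b, s(a), pair(s(a), pair(0, a)))   [R6 at 3.2]
5. m(b, s(a), pair(s(a), pair(0, a)))  →  a   [R6 at ε]

a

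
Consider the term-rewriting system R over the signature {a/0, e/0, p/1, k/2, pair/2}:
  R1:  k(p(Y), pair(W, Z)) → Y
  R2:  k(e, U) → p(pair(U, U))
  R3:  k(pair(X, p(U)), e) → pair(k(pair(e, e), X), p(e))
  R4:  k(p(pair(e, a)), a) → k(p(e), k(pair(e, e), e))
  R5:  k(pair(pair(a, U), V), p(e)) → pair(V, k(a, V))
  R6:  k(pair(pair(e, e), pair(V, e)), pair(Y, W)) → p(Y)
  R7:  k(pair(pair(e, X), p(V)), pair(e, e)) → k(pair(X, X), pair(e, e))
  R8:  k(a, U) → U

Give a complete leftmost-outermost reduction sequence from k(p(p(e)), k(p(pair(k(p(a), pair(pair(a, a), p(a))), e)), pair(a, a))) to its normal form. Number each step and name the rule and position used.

1. k(p(p(e)), k(p(pair(k(p(a), pair(pair(a, a), p(a))), e)), pair(a, a)))  →  k(p(p(e)), pair(k(p(a), pair(pair(a, a), p(a))), e))   [R1 at 2]
2. k(p(p(e)), pair(k(p(a), pair(pair(a, a), p(a))), e))  →  p(e)   [R1 at ε]

p(e)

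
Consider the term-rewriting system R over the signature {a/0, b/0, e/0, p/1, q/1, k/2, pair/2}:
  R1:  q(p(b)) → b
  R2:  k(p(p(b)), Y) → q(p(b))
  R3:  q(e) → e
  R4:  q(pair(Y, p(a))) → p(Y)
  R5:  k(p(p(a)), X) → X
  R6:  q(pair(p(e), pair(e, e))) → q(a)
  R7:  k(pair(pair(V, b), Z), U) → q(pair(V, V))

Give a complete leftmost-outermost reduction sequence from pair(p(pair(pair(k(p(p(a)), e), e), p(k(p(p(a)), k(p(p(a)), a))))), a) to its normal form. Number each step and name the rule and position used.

pair(p(pair(pair(e, e), p(a))), a)

1. pair(p(pair(pair(k(p(p(a)), e), e), p(k(p(p(a)), k(p(p(a)), a))))), a)  →  pair(p(pair(pair(e, e), p(k(p(p(a)), k(p(p(a)), a))))), a)   [R5 at 1.1.1.1]
2. pair(p(pair(pair(e, e), p(k(p(p(a)), k(p(p(a)), a))))), a)  →  pair(p(pair(pair(e, e), p(k(p(p(a)), a)))), a)   [R5 at 1.1.2.1]
3. pair(p(pair(pair(e, e), p(k(p(p(a)), a)))), a)  →  pair(p(pair(pair(e, e), p(a))), a)   [R5 at 1.1.2.1]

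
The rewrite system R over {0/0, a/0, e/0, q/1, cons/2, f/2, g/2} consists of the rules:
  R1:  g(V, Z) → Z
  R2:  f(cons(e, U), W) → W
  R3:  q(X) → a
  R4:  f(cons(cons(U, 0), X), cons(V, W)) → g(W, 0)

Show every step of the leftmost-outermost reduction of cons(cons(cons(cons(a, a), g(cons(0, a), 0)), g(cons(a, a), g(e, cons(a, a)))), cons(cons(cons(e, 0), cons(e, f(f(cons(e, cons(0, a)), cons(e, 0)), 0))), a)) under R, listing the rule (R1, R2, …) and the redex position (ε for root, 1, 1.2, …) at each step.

cons(cons(cons(cons(a, a), 0), cons(a, a)), cons(cons(cons(e, 0), cons(e, 0)), a))

1. cons(cons(cons(cons(a, a), g(cons(0, a), 0)), g(cons(a, a), g(e, cons(a, a)))), cons(cons(cons(e, 0), cons(e, f(f(cons(e, cons(0, a)), cons(e, 0)), 0))), a))  →  cons(cons(cons(cons(a, a), 0), g(cons(a, a), g(e, cons(a, a)))), cons(cons(cons(e, 0), cons(e, f(f(cons(e, cons(0, a)), cons(e, 0)), 0))), a))   [R1 at 1.1.2]
2. cons(cons(cons(cons(a, a), 0), g(cons(a, a), g(e, cons(a, a)))), cons(cons(cons(e, 0), cons(e, f(f(cons(e, cons(0, a)), cons(e, 0)), 0))), a))  →  cons(cons(cons(cons(a, a), 0), g(e, cons(a, a))), cons(cons(cons(e, 0), cons(e, f(f(cons(e, cons(0, a)), cons(e, 0)), 0))), a))   [R1 at 1.2]
3. cons(cons(cons(cons(a, a), 0), g(e, cons(a, a))), cons(cons(cons(e, 0), cons(e, f(f(cons(e, cons(0, a)), cons(e, 0)), 0))), a))  →  cons(cons(cons(cons(a, a), 0), cons(a, a)), cons(cons(cons(e, 0), cons(e, f(f(cons(e, cons(0, a)), cons(e, 0)), 0))), a))   [R1 at 1.2]
4. cons(cons(cons(cons(a, a), 0), cons(a, a)), cons(cons(cons(e, 0), cons(e, f(f(cons(e, cons(0, a)), cons(e, 0)), 0))), a))  →  cons(cons(cons(cons(a, a), 0), cons(a, a)), cons(cons(cons(e, 0), cons(e, f(cons(e, 0), 0))), a))   [R2 at 2.1.2.2.1]
5. cons(cons(cons(cons(a, a), 0), cons(a, a)), cons(cons(cons(e, 0), cons(e, f(cons(e, 0), 0))), a))  →  cons(cons(cons(cons(a, a), 0), cons(a, a)), cons(cons(cons(e, 0), cons(e, 0)), a))   [R2 at 2.1.2.2]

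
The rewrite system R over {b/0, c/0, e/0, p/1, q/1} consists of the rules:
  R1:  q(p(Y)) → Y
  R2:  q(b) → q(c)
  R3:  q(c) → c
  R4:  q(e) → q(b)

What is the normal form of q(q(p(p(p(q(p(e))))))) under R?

p(e)

1. q(q(p(p(p(q(p(e)))))))  →  q(p(p(q(p(e)))))   [R1 at 1]
2. q(p(p(q(p(e)))))  →  p(q(p(e)))   [R1 at ε]
3. p(q(p(e)))  →  p(e)   [R1 at 1]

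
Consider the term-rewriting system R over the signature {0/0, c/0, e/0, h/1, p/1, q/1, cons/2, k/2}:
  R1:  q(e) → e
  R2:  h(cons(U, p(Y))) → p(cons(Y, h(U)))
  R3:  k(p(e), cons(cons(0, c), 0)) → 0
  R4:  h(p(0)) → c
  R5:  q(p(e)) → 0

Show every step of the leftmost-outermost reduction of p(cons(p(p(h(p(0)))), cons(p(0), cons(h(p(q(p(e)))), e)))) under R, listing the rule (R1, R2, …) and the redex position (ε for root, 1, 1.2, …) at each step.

p(cons(p(p(c)), cons(p(0), cons(c, e))))

1. p(cons(p(p(h(p(0)))), cons(p(0), cons(h(p(q(p(e)))), e))))  →  p(cons(p(p(c)), cons(p(0), cons(h(p(q(p(e)))), e))))   [R4 at 1.1.1.1]
2. p(cons(p(p(c)), cons(p(0), cons(h(p(q(p(e)))), e))))  →  p(cons(p(p(c)), cons(p(0), cons(h(p(0)), e))))   [R5 at 1.2.2.1.1.1]
3. p(cons(p(p(c)), cons(p(0), cons(h(p(0)), e))))  →  p(cons(p(p(c)), cons(p(0), cons(c, e))))   [R4 at 1.2.2.1]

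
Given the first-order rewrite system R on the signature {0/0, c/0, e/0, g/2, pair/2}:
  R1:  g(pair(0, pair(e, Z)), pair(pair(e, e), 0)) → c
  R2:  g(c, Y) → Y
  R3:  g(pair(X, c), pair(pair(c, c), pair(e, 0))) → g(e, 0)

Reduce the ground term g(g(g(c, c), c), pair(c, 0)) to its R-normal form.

1. g(g(g(c, c), c), pair(c, 0))  →  g(g(c, c), pair(c, 0))   [R2 at 1.1]
2. g(g(c, c), pair(c, 0))  →  g(c, pair(c, 0))   [R2 at 1]
3. g(c, pair(c, 0))  →  pair(c, 0)   [R2 at ε]

pair(c, 0)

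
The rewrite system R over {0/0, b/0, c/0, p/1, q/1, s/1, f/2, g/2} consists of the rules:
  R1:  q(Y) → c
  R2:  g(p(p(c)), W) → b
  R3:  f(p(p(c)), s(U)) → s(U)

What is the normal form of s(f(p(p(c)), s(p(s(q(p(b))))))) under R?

1. s(f(p(p(c)), s(p(s(q(p(b)))))))  →  s(s(p(s(q(p(b))))))   [R3 at 1]
2. s(s(p(s(q(p(b))))))  →  s(s(p(s(c))))   [R1 at 1.1.1.1]

s(s(p(s(c))))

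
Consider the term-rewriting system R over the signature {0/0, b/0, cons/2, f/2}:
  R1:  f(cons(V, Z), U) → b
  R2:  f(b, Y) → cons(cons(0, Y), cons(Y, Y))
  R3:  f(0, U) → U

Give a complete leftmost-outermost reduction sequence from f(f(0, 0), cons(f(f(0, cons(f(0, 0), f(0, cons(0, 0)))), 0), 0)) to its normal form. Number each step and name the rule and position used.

1. f(f(0, 0), cons(f(f(0, cons(f(0, 0), f(0, cons(0, 0)))), 0), 0))  →  f(0, cons(f(f(0, cons(f(0, 0), f(0, cons(0, 0)))), 0), 0))   [R3 at 1]
2. f(0, cons(f(f(0, cons(f(0, 0), f(0, cons(0, 0)))), 0), 0))  →  cons(f(f(0, cons(f(0, 0), f(0, cons(0, 0)))), 0), 0)   [R3 at ε]
3. cons(f(f(0, cons(f(0, 0), f(0, cons(0, 0)))), 0), 0)  →  cons(f(cons(f(0, 0), f(0, cons(0, 0))), 0), 0)   [R3 at 1.1]
4. cons(f(cons(f(0, 0), f(0, cons(0, 0))), 0), 0)  →  cons(b, 0)   [R1 at 1]

cons(b, 0)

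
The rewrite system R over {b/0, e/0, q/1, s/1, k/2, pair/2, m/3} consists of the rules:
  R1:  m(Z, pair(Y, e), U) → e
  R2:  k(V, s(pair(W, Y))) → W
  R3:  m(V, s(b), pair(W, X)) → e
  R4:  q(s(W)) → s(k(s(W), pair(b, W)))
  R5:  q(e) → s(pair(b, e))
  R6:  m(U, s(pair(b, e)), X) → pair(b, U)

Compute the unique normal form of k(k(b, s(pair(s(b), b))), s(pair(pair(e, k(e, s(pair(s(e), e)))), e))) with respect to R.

pair(e, s(e))

1. k(k(b, s(pair(s(b), b))), s(pair(pair(e, k(e, s(pair(s(e), e)))), e)))  →  pair(e, k(e, s(pair(s(e), e))))   [R2 at ε]
2. pair(e, k(e, s(pair(s(e), e))))  →  pair(e, s(e))   [R2 at 2]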